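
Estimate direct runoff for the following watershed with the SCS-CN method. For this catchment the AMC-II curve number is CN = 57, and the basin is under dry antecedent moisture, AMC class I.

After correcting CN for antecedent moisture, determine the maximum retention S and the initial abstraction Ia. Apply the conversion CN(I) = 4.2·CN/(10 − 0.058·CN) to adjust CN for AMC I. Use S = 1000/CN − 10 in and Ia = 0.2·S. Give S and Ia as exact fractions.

Dry (AMC I): CN(I) = 4.2·57/(10 − 0.058·57) = (1197/5)/(3347/500) = 119700/3347 ≈ 35.763
Max retention: S = 1000/(119700/3347) − 10 = 21500/1197 in (≈ 17.962 in)
Initial abstraction Ia = S/5 = (21500/1197)/5 = 4300/1197 ≈ 3.592 in

S = 21500/1197 in ≈ 17.962 in; Ia = 4300/1197 in ≈ 3.592 in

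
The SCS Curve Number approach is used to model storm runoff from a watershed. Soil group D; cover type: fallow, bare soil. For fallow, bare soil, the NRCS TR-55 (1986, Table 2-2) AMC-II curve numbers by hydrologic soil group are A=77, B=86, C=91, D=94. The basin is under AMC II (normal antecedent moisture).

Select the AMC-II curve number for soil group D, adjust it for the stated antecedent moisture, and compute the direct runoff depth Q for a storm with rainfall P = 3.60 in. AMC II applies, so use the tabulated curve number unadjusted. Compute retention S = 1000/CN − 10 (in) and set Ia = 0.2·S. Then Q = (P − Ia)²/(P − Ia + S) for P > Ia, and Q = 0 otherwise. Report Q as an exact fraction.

Q = 110976/37835 in ≈ 2.933 in

NRCS table: fallow, bare soil, soil group D → CN(II) = 94
Average conditions: CN = 94 (no AMC adjustment).
Retention S: 1000/CN − 10 with CN=94.000 → S = 30/47 ≈ 0.638 in
Ia = 0.2S: 0.2·0.638 = 0.128 in (exactly 6/47)
Excess rainfall: 3.600 − 0.128 = 3.472 in; P > Ia so Q > 0
Q: (816/235)² ÷ (966/235) = 110976/37835 in (≈ 2.933 in)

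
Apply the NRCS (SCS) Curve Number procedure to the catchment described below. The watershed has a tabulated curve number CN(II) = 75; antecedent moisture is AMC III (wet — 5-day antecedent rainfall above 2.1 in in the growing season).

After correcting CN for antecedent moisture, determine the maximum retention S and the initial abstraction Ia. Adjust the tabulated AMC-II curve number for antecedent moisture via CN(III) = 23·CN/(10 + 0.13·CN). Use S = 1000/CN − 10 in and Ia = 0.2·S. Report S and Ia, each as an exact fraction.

S = 100/69 in ≈ 1.449 in; Ia = 20/69 in ≈ 0.290 in

Wet (AMC III): CN(III) = 23·75/(10 + 0.13·75) = 1725/(79/4) = 6900/79 ≈ 87.342
Retention S: 1000/CN − 10 with CN=87.342 → S = 100/69 ≈ 1.449 in
Ia = 0.2·(100/69) = 20/69 in ≈ 0.290 in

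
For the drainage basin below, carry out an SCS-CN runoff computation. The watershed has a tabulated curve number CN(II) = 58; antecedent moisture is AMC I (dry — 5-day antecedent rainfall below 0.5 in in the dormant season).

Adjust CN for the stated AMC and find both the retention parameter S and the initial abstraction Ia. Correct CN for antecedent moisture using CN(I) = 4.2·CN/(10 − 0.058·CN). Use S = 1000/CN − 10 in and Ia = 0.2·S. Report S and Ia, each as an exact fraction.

S = 500/29 in ≈ 17.241 in; Ia = 100/29 in ≈ 3.448 in

CN(I) from CN(II)=58: (4.2·58)/(10 − 0.058·58) = 2900/79 ≈ 36.709
Retention S: 1000/CN − 10 with CN=36.709 → S = 500/29 ≈ 17.241 in
Ia = 0.2·(500/29) = 100/29 in ≈ 3.448 in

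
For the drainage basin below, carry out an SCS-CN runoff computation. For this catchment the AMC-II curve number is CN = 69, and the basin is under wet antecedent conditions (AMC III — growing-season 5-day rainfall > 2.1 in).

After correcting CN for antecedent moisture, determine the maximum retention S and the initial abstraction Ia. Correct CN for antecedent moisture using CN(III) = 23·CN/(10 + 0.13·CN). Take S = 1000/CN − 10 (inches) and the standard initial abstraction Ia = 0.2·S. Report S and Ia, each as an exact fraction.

CN(III) from CN(II)=69: (23·69)/(10 + 0.13·69) = 158700/1897 ≈ 83.658
Max retention: S = 1000/(158700/1897) − 10 = 3100/1587 in (≈ 1.953 in)
Ia = 0.2S: 0.2·1.953 = 0.391 in (exactly 620/1587)

S = 3100/1587 in ≈ 1.953 in; Ia = 620/1587 in ≈ 0.391 in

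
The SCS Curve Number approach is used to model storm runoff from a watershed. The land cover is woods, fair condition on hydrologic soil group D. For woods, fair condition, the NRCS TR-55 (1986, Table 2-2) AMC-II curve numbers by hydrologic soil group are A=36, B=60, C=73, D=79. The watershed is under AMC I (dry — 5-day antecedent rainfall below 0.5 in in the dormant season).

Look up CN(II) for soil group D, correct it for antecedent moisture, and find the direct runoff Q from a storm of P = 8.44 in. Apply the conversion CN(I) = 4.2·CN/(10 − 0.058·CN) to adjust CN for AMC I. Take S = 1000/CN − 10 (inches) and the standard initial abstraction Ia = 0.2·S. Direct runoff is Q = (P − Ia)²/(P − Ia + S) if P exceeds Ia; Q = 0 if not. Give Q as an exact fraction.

NRCS table: woods, fair condition, soil group D → CN(II) = 79
Adjust CN=79 to AMC I: 4.2·79/(10 − 0.058·79) → (1659/5) ÷ (2709/500) = 7900/129 ≈ 61.240
Retention S: 1000/CN − 10 with CN=61.240 → S = 500/79 ≈ 6.329 in
Ia = 0.2·(500/79) = 100/79 in ≈ 1.266 in
Since P=8.440 > Ia=1.266: effective rainfall P−Ia = 14169/1975 in
Runoff Q = (P−Ia)²/(P−Ia+S) = (7.174)²/(7.174+6.329) = 200760561/52671275 ≈ 3.812 in

Q = 200760561/52671275 in ≈ 3.812 in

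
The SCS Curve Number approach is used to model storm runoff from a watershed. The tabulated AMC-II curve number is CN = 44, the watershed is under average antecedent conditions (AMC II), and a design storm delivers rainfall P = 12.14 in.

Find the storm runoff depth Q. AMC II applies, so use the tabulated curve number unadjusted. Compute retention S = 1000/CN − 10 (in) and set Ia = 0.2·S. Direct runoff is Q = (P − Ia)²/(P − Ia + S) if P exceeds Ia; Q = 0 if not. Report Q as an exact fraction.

Q = 27846729/6752350 in ≈ 4.124 in

CN(II) = 44; AMC II needs no correction.
S = 1000/44 − 10 = 140/11 in ≈ 12.727 in
Initial abstraction Ia = S/5 = (140/11)/5 = 28/11 ≈ 2.545 in
P − Ia = 12.140 − 2.545 = 5277/550 ≈ 9.595 in (> 0, runoff occurs)
Q = (5277/550)²/((5277/550) + 140/11) = (27846729/302500)/(12277/550) = 27846729/6752350 in ≈ 4.124 in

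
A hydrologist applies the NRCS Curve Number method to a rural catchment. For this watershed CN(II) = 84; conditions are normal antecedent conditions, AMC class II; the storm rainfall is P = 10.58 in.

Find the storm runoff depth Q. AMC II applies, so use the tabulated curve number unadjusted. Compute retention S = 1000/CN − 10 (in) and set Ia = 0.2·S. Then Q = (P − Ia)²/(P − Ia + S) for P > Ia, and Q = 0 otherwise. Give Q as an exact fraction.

Q = 114682681/13344450 in ≈ 8.594 in

AMC II — tabulated CN = 84 applies directly.
Max retention: S = 1000/84 − 10 = 40/21 in (≈ 1.905 in)
Ia = 0.2S: 0.2·1.905 = 0.381 in (exactly 8/21)
Excess rainfall: 10.580 − 0.381 = 10.199 in; P > Ia so Q > 0
Q = (10709/1050)²/((10709/1050) + 40/21) = (114682681/1102500)/(12709/1050) = 114682681/13344450 in ≈ 8.594 in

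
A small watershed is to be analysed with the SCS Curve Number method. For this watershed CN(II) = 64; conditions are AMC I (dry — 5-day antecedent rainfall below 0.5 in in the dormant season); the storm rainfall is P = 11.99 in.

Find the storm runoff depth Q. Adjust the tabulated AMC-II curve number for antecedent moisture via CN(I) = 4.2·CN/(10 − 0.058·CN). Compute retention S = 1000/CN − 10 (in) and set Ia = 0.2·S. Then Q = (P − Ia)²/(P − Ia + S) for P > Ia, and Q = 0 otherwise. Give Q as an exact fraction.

Q = 10621081/2781275 in ≈ 3.819 in

Dry (AMC I): CN(I) = 4.2·64/(10 − 0.058·64) = (1344/5)/(786/125) = 5600/131 ≈ 42.748
S = 1000/(5600/131) − 10 = 375/28 in ≈ 13.393 in
Ia = 0.2·(375/28) = 75/28 in ≈ 2.679 in
Excess rainfall: 11.990 − 2.679 = 9.311 in; P > Ia so Q > 0
Runoff Q = (P−Ia)²/(P−Ia+S) = (9.311)²/(9.311+13.393) = 10621081/2781275 ≈ 3.819 in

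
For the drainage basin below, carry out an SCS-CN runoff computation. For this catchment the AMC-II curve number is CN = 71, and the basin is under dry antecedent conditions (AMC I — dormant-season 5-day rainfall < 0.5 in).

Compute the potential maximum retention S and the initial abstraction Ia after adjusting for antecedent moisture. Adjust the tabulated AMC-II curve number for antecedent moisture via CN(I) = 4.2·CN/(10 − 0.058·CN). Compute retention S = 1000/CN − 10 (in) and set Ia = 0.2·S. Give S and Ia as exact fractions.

S = 14500/1491 in ≈ 9.725 in; Ia = 2900/1491 in ≈ 1.945 in

Adjust CN=71 to AMC I: 4.2·71/(10 − 0.058·71) → (1491/5) ÷ (2941/500) = 149100/2941 ≈ 50.697
Retention S: 1000/CN − 10 with CN=50.697 → S = 14500/1491 ≈ 9.725 in
Initial abstraction Ia = S/5 = (14500/1491)/5 = 2900/1491 ≈ 1.945 in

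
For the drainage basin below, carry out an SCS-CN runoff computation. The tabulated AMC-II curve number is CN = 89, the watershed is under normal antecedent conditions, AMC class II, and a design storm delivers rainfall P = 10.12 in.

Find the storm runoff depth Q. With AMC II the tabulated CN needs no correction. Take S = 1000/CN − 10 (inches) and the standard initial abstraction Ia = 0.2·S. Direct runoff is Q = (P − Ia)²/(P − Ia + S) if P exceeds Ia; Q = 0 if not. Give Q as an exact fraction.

Q = 43868099/4999575 in ≈ 8.774 in

Average conditions: CN = 89 (no AMC adjustment).
S = 1000/89 − 10 = 110/89 in ≈ 1.236 in
Ia = 0.2·(110/89) = 22/89 in ≈ 0.247 in
Since P=10.120 > Ia=0.247: effective rainfall P−Ia = 21967/2225 in
Q: (21967/2225)² ÷ (24717/2225) = 43868099/4999575 in (≈ 8.774 in)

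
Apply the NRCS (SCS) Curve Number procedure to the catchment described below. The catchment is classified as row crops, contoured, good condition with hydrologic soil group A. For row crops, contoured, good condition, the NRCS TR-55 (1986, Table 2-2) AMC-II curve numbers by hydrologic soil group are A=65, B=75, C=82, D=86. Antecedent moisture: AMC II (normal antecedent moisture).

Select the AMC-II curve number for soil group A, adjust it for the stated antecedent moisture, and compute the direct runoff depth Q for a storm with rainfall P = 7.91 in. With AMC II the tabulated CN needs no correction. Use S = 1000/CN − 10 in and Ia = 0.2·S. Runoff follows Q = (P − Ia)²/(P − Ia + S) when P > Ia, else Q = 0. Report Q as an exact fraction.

NRCS table: row crops, contoured, good condition, soil group A → CN(II) = 65
Average conditions: CN = 65 (no AMC adjustment).
Max retention: S = 1000/65 − 10 = 70/13 in (≈ 5.385 in)
Ia = 0.2S: 0.2·5.385 = 1.077 in (exactly 14/13)
Excess rainfall: 7.910 − 1.077 = 6.833 in; P > Ia so Q > 0
Q = (8883/1300)²/((8883/1300) + 70/13) = (78907689/1690000)/(15883/1300) = 11272527/2949700 in ≈ 3.822 in

Q = 11272527/2949700 in ≈ 3.822 in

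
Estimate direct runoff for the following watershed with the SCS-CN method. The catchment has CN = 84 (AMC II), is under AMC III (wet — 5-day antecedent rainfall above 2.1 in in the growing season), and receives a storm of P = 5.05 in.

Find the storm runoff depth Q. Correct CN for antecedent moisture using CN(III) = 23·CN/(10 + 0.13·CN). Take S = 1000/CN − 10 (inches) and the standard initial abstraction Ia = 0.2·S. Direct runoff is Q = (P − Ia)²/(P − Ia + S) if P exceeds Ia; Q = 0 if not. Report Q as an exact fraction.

CN(III) from CN(II)=84: (23·84)/(10 + 0.13·84) = 48300/523 ≈ 92.352
Retention S: 1000/CN − 10 with CN=92.352 → S = 400/483 ≈ 0.828 in
Initial abstraction Ia = S/5 = (400/483)/5 = 80/483 ≈ 0.166 in
P − Ia = 5.050 − 0.166 = 47183/9660 ≈ 4.884 in (> 0, runoff occurs)
Q = (47183/9660)²/((47183/9660) + 400/483) = (2226235489/93315600)/(55183/9660) = 2226235489/533067780 in ≈ 4.176 in

Q = 2226235489/533067780 in ≈ 4.176 in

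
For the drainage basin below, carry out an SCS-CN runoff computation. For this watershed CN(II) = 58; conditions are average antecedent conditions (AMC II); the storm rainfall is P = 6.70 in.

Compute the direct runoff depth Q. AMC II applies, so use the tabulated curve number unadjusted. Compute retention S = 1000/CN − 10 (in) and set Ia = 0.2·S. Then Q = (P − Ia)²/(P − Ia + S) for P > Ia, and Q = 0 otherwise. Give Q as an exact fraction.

CN(II) = 58; AMC II needs no correction.
Max retention: S = 1000/58 − 10 = 210/29 in (≈ 7.241 in)
Initial abstraction Ia = S/5 = (210/29)/5 = 42/29 ≈ 1.448 in
P − Ia = 6.700 − 1.448 = 1523/290 ≈ 5.252 in (> 0, runoff occurs)
Runoff Q = (P−Ia)²/(P−Ia+S) = (5.252)²/(5.252+7.241) = 2319529/1050670 ≈ 2.208 in

Q = 2319529/1050670 in ≈ 2.208 in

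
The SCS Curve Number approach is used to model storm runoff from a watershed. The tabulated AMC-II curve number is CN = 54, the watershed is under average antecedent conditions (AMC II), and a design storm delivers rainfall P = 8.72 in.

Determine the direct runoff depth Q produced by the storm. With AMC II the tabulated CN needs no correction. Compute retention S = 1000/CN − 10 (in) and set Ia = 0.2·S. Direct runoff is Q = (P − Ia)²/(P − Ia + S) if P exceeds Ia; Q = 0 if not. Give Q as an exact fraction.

AMC II — tabulated CN = 54 applies directly.
S = 1000/54 − 10 = 230/27 in ≈ 8.519 in
Initial abstraction Ia = S/5 = (230/27)/5 = 46/27 ≈ 1.704 in
P − Ia = 8.720 − 1.704 = 4736/675 ≈ 7.016 in (> 0, runoff occurs)
Q: (4736/675)² ÷ (10486/675) = 11214848/3539025 in (≈ 3.169 in)

Q = 11214848/3539025 in ≈ 3.169 in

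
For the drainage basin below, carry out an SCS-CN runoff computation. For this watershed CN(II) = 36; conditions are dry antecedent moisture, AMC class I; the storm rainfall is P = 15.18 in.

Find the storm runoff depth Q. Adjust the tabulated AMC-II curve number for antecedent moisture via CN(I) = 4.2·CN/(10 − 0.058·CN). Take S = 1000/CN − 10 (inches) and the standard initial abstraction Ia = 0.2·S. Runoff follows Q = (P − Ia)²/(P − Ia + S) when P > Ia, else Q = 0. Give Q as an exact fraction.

Q = 4026029401/4379611950 in ≈ 0.919 in

CN(I) from CN(II)=36: (4.2·36)/(10 − 0.058·36) = 18900/989 ≈ 19.110
Retention S: 1000/CN − 10 with CN=19.110 → S = 8000/189 ≈ 42.328 in
Ia = 0.2·(8000/189) = 1600/189 in ≈ 8.466 in
Excess rainfall: 15.180 − 8.466 = 6.714 in; P > Ia so Q > 0
Q = (63451/9450)²/((63451/9450) + 8000/189) = (4026029401/89302500)/(463451/9450) = 4026029401/4379611950 in ≈ 0.919 in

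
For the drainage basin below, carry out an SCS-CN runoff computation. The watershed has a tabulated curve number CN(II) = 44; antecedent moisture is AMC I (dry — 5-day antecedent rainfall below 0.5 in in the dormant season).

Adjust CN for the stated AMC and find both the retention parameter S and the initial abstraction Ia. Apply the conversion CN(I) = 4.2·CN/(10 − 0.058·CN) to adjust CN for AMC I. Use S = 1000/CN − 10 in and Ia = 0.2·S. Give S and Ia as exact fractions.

S = 1000/33 in ≈ 30.303 in; Ia = 200/33 in ≈ 6.061 in

Dry (AMC I): CN(I) = 4.2·44/(10 − 0.058·44) = (924/5)/(931/125) = 3300/133 ≈ 24.812
Max retention: S = 1000/(3300/133) − 10 = 1000/33 in (≈ 30.303 in)
Ia = 0.2·(1000/33) = 200/33 in ≈ 6.061 in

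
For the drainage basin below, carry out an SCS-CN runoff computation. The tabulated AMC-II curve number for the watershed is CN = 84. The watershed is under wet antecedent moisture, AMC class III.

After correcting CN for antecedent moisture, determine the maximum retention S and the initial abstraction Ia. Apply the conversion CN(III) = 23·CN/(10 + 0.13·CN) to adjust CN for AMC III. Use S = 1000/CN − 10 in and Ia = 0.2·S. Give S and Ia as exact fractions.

Adjust CN=84 to AMC III: 23·84/(10 + 0.13·84) → 1932 ÷ (523/25) = 48300/523 ≈ 92.352
Retention S: 1000/CN − 10 with CN=92.352 → S = 400/483 ≈ 0.828 in
Ia = 0.2·(400/483) = 80/483 in ≈ 0.166 in

S = 400/483 in ≈ 0.828 in; Ia = 80/483 in ≈ 0.166 in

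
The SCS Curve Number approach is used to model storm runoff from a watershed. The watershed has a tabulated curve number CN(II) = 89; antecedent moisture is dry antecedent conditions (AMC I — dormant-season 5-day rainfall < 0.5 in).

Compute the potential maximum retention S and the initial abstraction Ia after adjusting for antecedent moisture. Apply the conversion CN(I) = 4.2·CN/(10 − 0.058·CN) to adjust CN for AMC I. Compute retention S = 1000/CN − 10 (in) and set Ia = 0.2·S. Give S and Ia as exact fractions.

S = 5500/1869 in ≈ 2.943 in; Ia = 1100/1869 in ≈ 0.589 in

Dry (AMC I): CN(I) = 4.2·89/(10 − 0.058·89) = (1869/5)/(2419/500) = 186900/2419 ≈ 77.263
Max retention: S = 1000/(186900/2419) − 10 = 5500/1869 in (≈ 2.943 in)
Ia = 0.2S: 0.2·2.943 = 0.589 in (exactly 1100/1869)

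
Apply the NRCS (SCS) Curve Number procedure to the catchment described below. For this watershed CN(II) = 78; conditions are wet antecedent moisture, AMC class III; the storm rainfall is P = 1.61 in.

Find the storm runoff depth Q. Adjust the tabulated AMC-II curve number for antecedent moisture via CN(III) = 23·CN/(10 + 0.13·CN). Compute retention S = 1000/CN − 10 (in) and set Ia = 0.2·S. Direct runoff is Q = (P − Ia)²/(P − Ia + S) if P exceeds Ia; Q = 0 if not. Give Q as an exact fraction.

Adjust CN=78 to AMC III: 23·78/(10 + 0.13·78) → 1794 ÷ (1007/50) = 89700/1007 ≈ 89.076
S = 1000/(89700/1007) − 10 = 1100/897 in ≈ 1.226 in
Ia = 0.2·(1100/897) = 220/897 in ≈ 0.245 in
Since P=1.610 > Ia=0.245: effective rainfall P−Ia = 122417/89700 in
Q = (122417/89700)²/((122417/89700) + 1100/897) = (14985921889/8046090000)/(232417/89700) = 14985921889/20847804900 in ≈ 0.719 in

Q = 14985921889/20847804900 in ≈ 0.719 in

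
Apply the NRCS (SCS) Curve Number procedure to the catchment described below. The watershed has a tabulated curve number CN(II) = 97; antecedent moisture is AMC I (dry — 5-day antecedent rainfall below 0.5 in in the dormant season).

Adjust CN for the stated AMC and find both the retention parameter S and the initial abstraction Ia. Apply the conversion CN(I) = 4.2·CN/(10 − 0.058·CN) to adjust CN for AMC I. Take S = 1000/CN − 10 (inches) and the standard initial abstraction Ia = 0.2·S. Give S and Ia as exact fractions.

Dry (AMC I): CN(I) = 4.2·97/(10 − 0.058·97) = (2037/5)/(2187/500) = 67900/729 ≈ 93.141
S = 1000/(67900/729) − 10 = 500/679 in ≈ 0.736 in
Ia = 0.2·(500/679) = 100/679 in ≈ 0.147 in

S = 500/679 in ≈ 0.736 in; Ia = 100/679 in ≈ 0.147 in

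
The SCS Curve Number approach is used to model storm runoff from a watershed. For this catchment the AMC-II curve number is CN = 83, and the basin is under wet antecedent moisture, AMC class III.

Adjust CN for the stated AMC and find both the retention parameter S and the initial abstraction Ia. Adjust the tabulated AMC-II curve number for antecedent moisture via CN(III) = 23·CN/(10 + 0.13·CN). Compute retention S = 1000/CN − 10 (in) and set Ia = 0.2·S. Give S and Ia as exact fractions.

S = 1700/1909 in ≈ 0.891 in; Ia = 340/1909 in ≈ 0.178 in

CN(III) from CN(II)=83: (23·83)/(10 + 0.13·83) = 190900/2079 ≈ 91.823
Retention S: 1000/CN − 10 with CN=91.823 → S = 1700/1909 ≈ 0.891 in
Ia = 0.2·(1700/1909) = 340/1909 in ≈ 0.178 in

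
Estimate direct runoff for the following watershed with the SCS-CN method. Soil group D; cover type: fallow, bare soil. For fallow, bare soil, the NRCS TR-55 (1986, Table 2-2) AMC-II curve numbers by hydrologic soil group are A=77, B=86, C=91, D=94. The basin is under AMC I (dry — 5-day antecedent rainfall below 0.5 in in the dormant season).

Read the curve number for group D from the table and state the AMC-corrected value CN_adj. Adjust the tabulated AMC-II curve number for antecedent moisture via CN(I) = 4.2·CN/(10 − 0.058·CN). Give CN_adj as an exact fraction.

CN_adj = 32900/379 ≈ 86.807

NRCS table: fallow, bare soil, soil group D → CN(II) = 94
Adjust CN=94 to AMC I: 4.2·94/(10 − 0.058·94) → (1974/5) ÷ (1137/250) = 32900/379 ≈ 86.807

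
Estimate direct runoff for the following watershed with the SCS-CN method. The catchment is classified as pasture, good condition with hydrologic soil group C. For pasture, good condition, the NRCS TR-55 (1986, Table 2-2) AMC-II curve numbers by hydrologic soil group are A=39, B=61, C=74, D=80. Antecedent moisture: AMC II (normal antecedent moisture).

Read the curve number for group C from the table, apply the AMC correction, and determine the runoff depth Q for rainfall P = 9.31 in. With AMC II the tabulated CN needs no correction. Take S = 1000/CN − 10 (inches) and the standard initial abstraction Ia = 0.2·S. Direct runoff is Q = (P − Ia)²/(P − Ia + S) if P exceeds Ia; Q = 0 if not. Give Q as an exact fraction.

Q = 1014231409/165933900 in ≈ 6.112 in

NRCS table: pasture, good condition, soil group C → CN(II) = 74
AMC II — tabulated CN = 74 applies directly.
S = 1000/74 − 10 = 130/37 in ≈ 3.514 in
Ia = 0.2S: 0.2·3.514 = 0.703 in (exactly 26/37)
P − Ia = 9.310 − 0.703 = 31847/3700 ≈ 8.607 in (> 0, runoff occurs)
Q = (31847/3700)²/((31847/3700) + 130/37) = (1014231409/13690000)/(44847/3700) = 1014231409/165933900 in ≈ 6.112 in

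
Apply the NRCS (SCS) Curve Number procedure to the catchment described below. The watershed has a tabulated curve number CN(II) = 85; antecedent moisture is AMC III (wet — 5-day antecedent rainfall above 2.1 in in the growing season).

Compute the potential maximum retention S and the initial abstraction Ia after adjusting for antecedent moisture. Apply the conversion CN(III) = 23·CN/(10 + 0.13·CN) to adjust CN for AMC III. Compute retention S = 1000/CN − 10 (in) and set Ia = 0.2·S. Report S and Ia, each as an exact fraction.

CN(III) from CN(II)=85: (23·85)/(10 + 0.13·85) = 39100/421 ≈ 92.874
Max retention: S = 1000/(39100/421) − 10 = 300/391 in (≈ 0.767 in)
Initial abstraction Ia = S/5 = (300/391)/5 = 60/391 ≈ 0.153 in

S = 300/391 in ≈ 0.767 in; Ia = 60/391 in ≈ 0.153 in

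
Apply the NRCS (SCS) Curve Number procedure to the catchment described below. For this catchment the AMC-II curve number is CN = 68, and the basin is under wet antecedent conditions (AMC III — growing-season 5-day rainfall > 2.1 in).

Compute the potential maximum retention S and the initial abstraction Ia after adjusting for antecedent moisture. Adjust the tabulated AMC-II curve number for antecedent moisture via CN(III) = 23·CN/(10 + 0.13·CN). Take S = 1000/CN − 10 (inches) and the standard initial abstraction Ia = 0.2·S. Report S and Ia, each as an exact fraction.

S = 800/391 in ≈ 2.046 in; Ia = 160/391 in ≈ 0.409 in

Adjust CN=68 to AMC III: 23·68/(10 + 0.13·68) → 1564 ÷ (471/25) = 39100/471 ≈ 83.015
Retention S: 1000/CN − 10 with CN=83.015 → S = 800/391 ≈ 2.046 in
Initial abstraction Ia = S/5 = (800/391)/5 = 160/391 ≈ 0.409 in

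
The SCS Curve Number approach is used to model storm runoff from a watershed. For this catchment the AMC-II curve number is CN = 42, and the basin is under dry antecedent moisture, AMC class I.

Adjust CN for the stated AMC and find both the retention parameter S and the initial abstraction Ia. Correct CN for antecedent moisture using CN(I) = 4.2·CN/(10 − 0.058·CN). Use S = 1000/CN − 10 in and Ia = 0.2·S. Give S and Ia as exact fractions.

CN(I) from CN(II)=42: (4.2·42)/(10 − 0.058·42) = 44100/1891 ≈ 23.321
Retention S: 1000/CN − 10 with CN=23.321 → S = 14500/441 ≈ 32.880 in
Initial abstraction Ia = S/5 = (14500/441)/5 = 2900/441 ≈ 6.576 in

S = 14500/441 in ≈ 32.880 in; Ia = 2900/441 in ≈ 6.576 in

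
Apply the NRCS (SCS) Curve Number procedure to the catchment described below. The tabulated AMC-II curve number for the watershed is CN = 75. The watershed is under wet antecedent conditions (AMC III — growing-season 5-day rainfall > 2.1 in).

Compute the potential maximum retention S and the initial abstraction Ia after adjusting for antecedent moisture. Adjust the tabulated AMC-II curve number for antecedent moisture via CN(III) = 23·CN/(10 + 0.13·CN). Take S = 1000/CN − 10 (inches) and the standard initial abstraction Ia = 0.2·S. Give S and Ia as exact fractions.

Adjust CN=75 to AMC III: 23·75/(10 + 0.13·75) → 1725 ÷ (79/4) = 6900/79 ≈ 87.342
Max retention: S = 1000/(6900/79) − 10 = 100/69 in (≈ 1.449 in)
Ia = 0.2·(100/69) = 20/69 in ≈ 0.290 in

S = 100/69 in ≈ 1.449 in; Ia = 20/69 in ≈ 0.290 in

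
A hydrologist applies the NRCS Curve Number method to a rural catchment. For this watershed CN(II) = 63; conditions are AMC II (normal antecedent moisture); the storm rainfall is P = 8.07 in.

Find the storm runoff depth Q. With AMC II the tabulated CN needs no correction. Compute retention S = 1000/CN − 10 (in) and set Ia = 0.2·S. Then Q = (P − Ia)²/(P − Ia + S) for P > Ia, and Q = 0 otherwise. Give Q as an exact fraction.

AMC II — tabulated CN = 63 applies directly.
Max retention: S = 1000/63 − 10 = 370/63 in (≈ 5.873 in)
Initial abstraction Ia = S/5 = (370/63)/5 = 74/63 ≈ 1.175 in
Since P=8.070 > Ia=1.175: effective rainfall P−Ia = 43441/6300 in
Q: (43441/6300)² ÷ (80441/6300) = 1887120481/506778300 in (≈ 3.724 in)

Q = 1887120481/506778300 in ≈ 3.724 in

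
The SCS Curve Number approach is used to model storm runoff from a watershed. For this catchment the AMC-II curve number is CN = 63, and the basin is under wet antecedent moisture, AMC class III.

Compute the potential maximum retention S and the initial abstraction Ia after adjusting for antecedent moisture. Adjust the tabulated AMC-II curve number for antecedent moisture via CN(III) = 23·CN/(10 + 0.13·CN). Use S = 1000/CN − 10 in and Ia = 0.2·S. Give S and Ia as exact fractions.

Adjust CN=63 to AMC III: 23·63/(10 + 0.13·63) → 1449 ÷ (1819/100) = 144900/1819 ≈ 79.659
S = 1000/(144900/1819) − 10 = 3700/1449 in ≈ 2.553 in
Initial abstraction Ia = S/5 = (3700/1449)/5 = 740/1449 ≈ 0.511 in

S = 3700/1449 in ≈ 2.553 in; Ia = 740/1449 in ≈ 0.511 in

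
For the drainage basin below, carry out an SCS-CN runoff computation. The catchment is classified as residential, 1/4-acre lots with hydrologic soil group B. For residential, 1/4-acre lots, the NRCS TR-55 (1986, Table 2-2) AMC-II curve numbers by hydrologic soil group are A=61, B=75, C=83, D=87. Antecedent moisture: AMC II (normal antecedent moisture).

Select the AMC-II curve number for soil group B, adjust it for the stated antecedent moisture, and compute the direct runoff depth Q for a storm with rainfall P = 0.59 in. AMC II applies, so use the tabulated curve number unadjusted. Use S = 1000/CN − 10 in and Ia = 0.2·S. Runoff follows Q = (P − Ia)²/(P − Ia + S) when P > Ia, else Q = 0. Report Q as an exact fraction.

Q = 0 in ≈ 0.000 in

NRCS table: residential, 1/4-acre lots, soil group B → CN(II) = 75
AMC II — tabulated CN = 75 applies directly.
Retention S: 1000/CN − 10 with CN=75.000 → S = 10/3 ≈ 3.333 in
Initial abstraction Ia = S/5 = (10/3)/5 = 2/3 ≈ 0.667 in
P = 0.590 ≤ Ia = 0.667 in: entire storm abstracted, Q = 0.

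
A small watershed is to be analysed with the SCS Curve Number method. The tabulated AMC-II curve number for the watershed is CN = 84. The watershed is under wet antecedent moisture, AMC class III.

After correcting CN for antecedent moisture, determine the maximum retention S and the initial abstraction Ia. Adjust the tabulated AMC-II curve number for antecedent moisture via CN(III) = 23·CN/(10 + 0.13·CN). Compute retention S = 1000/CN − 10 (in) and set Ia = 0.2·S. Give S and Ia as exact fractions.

Adjust CN=84 to AMC III: 23·84/(10 + 0.13·84) → 1932 ÷ (523/25) = 48300/523 ≈ 92.352
S = 1000/(48300/523) − 10 = 400/483 in ≈ 0.828 in
Ia = 0.2S: 0.2·0.828 = 0.166 in (exactly 80/483)

S = 400/483 in ≈ 0.828 in; Ia = 80/483 in ≈ 0.166 in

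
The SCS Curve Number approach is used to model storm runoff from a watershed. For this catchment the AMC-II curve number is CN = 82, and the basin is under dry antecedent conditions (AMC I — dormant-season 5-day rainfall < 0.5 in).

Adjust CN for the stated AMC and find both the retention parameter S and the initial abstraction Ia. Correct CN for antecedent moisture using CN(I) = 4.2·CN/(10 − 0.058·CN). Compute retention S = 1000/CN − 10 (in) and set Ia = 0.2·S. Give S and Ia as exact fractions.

CN(I) from CN(II)=82: (4.2·82)/(10 − 0.058·82) = 28700/437 ≈ 65.675
Max retention: S = 1000/(28700/437) − 10 = 1500/287 in (≈ 5.226 in)
Ia = 0.2·(1500/287) = 300/287 in ≈ 1.045 in

S = 1500/287 in ≈ 5.226 in; Ia = 300/287 in ≈ 1.045 in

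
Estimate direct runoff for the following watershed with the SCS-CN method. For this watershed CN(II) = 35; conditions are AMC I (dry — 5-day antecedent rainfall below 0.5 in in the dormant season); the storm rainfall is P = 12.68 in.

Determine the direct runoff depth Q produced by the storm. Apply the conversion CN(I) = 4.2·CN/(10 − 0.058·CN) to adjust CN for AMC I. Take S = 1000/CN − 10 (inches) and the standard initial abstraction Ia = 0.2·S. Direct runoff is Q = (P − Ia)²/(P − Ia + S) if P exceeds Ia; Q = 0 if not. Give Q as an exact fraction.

Q = 198781801/649001325 in ≈ 0.306 in

Adjust CN=35 to AMC I: 4.2·35/(10 − 0.058·35) → 147 ÷ (797/100) = 14700/797 ≈ 18.444
Max retention: S = 1000/(14700/797) − 10 = 6500/147 in (≈ 44.218 in)
Initial abstraction Ia = S/5 = (6500/147)/5 = 1300/147 ≈ 8.844 in
P − Ia = 12.680 − 8.844 = 14099/3675 ≈ 3.836 in (> 0, runoff occurs)
Q: (14099/3675)² ÷ (176599/3675) = 198781801/649001325 in (≈ 0.306 in)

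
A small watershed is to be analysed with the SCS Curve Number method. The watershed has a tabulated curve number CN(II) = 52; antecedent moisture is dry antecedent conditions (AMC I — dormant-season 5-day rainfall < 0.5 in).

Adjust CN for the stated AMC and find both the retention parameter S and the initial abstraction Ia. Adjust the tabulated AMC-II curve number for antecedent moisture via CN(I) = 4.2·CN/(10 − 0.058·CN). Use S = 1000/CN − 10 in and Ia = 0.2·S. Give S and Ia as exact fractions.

S = 2000/91 in ≈ 21.978 in; Ia = 400/91 in ≈ 4.396 in

Adjust CN=52 to AMC I: 4.2·52/(10 − 0.058·52) → (1092/5) ÷ (873/125) = 9100/291 ≈ 31.271
S = 1000/(9100/291) − 10 = 2000/91 in ≈ 21.978 in
Ia = 0.2S: 0.2·21.978 = 4.396 in (exactly 400/91)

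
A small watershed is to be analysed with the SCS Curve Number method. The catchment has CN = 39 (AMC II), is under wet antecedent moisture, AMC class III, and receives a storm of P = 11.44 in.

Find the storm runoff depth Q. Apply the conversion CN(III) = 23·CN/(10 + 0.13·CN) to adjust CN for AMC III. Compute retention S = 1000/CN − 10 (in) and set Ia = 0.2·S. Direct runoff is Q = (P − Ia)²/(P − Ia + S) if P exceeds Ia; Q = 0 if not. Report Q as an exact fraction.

Q = 25547492882/4244402175 in ≈ 6.019 in

Adjust CN=39 to AMC III: 23·39/(10 + 0.13·39) → 897 ÷ (1507/100) = 89700/1507 ≈ 59.522
Max retention: S = 1000/(89700/1507) − 10 = 6100/897 in (≈ 6.800 in)
Initial abstraction Ia = S/5 = (6100/897)/5 = 1220/897 ≈ 1.360 in
Excess rainfall: 11.440 − 1.360 = 10.080 in; P > Ia so Q > 0
Q: (226042/22425)² ÷ (378542/22425) = 25547492882/4244402175 in (≈ 6.019 in)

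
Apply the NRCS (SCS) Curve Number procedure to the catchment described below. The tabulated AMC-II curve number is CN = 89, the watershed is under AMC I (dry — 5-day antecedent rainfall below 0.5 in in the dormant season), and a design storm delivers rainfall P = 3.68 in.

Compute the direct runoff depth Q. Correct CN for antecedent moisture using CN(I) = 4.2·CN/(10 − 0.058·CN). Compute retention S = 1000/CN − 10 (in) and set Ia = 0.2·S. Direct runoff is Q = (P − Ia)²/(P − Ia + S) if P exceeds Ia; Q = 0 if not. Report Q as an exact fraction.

CN(I) from CN(II)=89: (4.2·89)/(10 − 0.058·89) = 186900/2419 ≈ 77.263
Retention S: 1000/CN − 10 with CN=77.263 → S = 5500/1869 ≈ 2.943 in
Ia = 0.2·(5500/1869) = 1100/1869 in ≈ 0.589 in
Since P=3.680 > Ia=0.589: effective rainfall P−Ia = 144448/46725 in
Runoff Q = (P−Ia)²/(P−Ia+S) = (3.091)²/(3.091+2.943) = 5216306176/3293505075 ≈ 1.584 in

Q = 5216306176/3293505075 in ≈ 1.584 in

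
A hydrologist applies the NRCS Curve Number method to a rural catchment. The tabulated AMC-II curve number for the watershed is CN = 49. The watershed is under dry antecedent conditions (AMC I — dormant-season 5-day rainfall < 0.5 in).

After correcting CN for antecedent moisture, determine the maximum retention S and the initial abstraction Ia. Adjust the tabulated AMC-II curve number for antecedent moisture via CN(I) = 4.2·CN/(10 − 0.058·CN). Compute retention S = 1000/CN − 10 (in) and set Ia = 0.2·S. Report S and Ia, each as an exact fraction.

S = 8500/343 in ≈ 24.781 in; Ia = 1700/343 in ≈ 4.956 in

Dry (AMC I): CN(I) = 4.2·49/(10 − 0.058·49) = (1029/5)/(3579/500) = 34300/1193 ≈ 28.751
Max retention: S = 1000/(34300/1193) − 10 = 8500/343 in (≈ 24.781 in)
Initial abstraction Ia = S/5 = (8500/343)/5 = 1700/343 ≈ 4.956 in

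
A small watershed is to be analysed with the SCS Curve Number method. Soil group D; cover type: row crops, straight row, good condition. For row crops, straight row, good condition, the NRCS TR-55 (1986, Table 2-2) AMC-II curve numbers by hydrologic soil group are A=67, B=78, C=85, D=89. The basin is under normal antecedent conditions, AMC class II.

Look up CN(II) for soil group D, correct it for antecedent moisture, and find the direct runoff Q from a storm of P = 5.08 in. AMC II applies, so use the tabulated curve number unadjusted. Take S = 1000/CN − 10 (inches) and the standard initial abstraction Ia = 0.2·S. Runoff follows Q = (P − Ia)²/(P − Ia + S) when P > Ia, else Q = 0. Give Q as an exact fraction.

NRCS table: row crops, straight row, good condition, soil group D → CN(II) = 89
CN(II) = 89; AMC II needs no correction.
Max retention: S = 1000/89 − 10 = 110/89 in (≈ 1.236 in)
Ia = 0.2·(110/89) = 22/89 in ≈ 0.247 in
P − Ia = 5.080 − 0.247 = 10753/2225 ≈ 4.833 in (> 0, runoff occurs)
Runoff Q = (P−Ia)²/(P−Ia+S) = (4.833)²/(4.833+1.236) = 115627009/30044175 ≈ 3.849 in

Q = 115627009/30044175 in ≈ 3.849 in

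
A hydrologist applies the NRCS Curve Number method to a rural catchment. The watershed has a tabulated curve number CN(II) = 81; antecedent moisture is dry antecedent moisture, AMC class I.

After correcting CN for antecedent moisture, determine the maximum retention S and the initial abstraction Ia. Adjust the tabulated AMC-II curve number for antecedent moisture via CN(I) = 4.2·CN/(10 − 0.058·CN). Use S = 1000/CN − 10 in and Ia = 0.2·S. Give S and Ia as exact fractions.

S = 9500/1701 in ≈ 5.585 in; Ia = 1900/1701 in ≈ 1.117 in

Adjust CN=81 to AMC I: 4.2·81/(10 − 0.058·81) → (1701/5) ÷ (2651/500) = 170100/2651 ≈ 64.164
Retention S: 1000/CN − 10 with CN=64.164 → S = 9500/1701 ≈ 5.585 in
Ia = 0.2·(9500/1701) = 1900/1701 in ≈ 1.117 in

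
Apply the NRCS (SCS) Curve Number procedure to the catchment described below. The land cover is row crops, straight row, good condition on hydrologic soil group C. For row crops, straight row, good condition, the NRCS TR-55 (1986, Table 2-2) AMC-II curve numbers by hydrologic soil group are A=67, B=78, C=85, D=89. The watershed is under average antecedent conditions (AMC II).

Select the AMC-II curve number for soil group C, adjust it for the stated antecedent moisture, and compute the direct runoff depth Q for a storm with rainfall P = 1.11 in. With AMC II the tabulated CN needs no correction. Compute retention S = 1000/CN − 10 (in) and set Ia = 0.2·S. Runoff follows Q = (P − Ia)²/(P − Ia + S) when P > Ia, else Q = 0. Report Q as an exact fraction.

Q = 552123/2429300 in ≈ 0.227 in

NRCS table: row crops, straight row, good condition, soil group C → CN(II) = 85
AMC II — tabulated CN = 85 applies directly.
Max retention: S = 1000/85 − 10 = 30/17 in (≈ 1.765 in)
Ia = 0.2·(30/17) = 6/17 in ≈ 0.353 in
P − Ia = 1.110 − 0.353 = 1287/1700 ≈ 0.757 in (> 0, runoff occurs)
Runoff Q = (P−Ia)²/(P−Ia+S) = (0.757)²/(0.757+1.765) = 552123/2429300 ≈ 0.227 in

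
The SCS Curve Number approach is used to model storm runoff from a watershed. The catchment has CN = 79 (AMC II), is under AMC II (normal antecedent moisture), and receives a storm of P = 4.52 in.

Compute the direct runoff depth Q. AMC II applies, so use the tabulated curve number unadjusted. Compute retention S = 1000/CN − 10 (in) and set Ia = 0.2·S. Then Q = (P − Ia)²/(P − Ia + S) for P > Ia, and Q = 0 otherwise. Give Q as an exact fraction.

Q = 62047129/25925825 in ≈ 2.393 in

Average conditions: CN = 79 (no AMC adjustment).
Retention S: 1000/CN − 10 with CN=79.000 → S = 210/79 ≈ 2.658 in
Ia = 0.2S: 0.2·2.658 = 0.532 in (exactly 42/79)
Excess rainfall: 4.520 − 0.532 = 3.988 in; P > Ia so Q > 0
Runoff Q = (P−Ia)²/(P−Ia+S) = (3.988)²/(3.988+2.658) = 62047129/25925825 ≈ 2.393 in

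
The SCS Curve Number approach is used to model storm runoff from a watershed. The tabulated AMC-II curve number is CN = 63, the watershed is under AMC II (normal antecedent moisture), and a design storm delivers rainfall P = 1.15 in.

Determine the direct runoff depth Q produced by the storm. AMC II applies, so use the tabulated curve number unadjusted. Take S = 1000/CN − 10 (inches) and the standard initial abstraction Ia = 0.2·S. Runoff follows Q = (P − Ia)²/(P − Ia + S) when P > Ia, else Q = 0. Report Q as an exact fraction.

Q = 0 in ≈ 0.000 in

Average conditions: CN = 63 (no AMC adjustment).
Retention S: 1000/CN − 10 with CN=63.000 → S = 370/63 ≈ 5.873 in
Ia = 0.2·(370/63) = 74/63 in ≈ 1.175 in
P = 1.150 ≤ Ia = 1.175 in: entire storm abstracted, Q = 0.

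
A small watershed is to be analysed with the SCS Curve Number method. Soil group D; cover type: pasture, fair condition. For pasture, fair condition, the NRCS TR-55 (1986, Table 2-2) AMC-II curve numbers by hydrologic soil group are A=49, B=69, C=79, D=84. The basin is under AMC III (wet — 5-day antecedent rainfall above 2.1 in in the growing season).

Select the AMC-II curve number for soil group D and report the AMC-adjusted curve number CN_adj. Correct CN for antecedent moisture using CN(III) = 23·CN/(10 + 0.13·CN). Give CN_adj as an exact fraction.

CN_adj = 48300/523 ≈ 92.352

NRCS table: pasture, fair condition, soil group D → CN(II) = 84
CN(III) from CN(II)=84: (23·84)/(10 + 0.13·84) = 48300/523 ≈ 92.352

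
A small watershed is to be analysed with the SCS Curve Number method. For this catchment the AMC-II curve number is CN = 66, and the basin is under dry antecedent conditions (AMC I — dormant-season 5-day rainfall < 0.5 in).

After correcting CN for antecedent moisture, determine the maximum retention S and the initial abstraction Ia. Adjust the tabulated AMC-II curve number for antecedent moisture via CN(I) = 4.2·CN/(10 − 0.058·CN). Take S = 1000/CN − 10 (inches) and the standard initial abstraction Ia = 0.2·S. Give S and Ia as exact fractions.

Adjust CN=66 to AMC I: 4.2·66/(10 − 0.058·66) → (1386/5) ÷ (1543/250) = 69300/1543 ≈ 44.913
Retention S: 1000/CN − 10 with CN=44.913 → S = 8500/693 ≈ 12.266 in
Ia = 0.2·(8500/693) = 1700/693 in ≈ 2.453 in

S = 8500/693 in ≈ 12.266 in; Ia = 1700/693 in ≈ 2.453 in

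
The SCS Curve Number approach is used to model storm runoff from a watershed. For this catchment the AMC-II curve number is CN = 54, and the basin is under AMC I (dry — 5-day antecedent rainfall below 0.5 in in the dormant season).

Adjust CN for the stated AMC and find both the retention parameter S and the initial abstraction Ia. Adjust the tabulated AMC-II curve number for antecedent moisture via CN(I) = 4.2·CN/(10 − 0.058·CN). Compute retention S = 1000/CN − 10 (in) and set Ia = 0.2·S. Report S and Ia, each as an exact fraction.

S = 11500/567 in ≈ 20.282 in; Ia = 2300/567 in ≈ 4.056 in

Dry (AMC I): CN(I) = 4.2·54/(10 − 0.058·54) = (1134/5)/(1717/250) = 56700/1717 ≈ 33.023
Max retention: S = 1000/(56700/1717) − 10 = 11500/567 in (≈ 20.282 in)
Ia = 0.2·(11500/567) = 2300/567 in ≈ 4.056 in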